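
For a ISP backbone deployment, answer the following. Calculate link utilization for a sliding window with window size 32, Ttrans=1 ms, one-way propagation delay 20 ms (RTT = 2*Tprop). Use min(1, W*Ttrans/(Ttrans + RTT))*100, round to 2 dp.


Given: W = 32, Ttrans = 1 ms, RTT = 40 ms (= 2 * Tprop, Tprop = 20 ms)
Cycle time = Ttrans + RTT = 1 + 40 = 41 ms (first packet sent until its ACK returns)
W * Ttrans = 32 * 1 = 32 ms of sending per cycle
W * Ttrans / (Ttrans + RTT) = 32 / 41 = 0.780488
U = min(1, 0.780488) = 0.780488
U% = 78.05%

78.05


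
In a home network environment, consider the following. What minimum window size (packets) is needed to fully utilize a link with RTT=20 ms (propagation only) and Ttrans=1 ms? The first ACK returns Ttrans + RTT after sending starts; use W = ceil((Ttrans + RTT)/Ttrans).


Given: Ttrans = 1 ms, RTT = 20 ms (= 2 * Tprop, Tprop = 10 ms)
Time until first ACK returns = Ttrans + RTT = 1 + 20 = 21 ms
Need W * Ttrans >= Ttrans + RTT  ->  W >= (Ttrans + RTT) / Ttrans
(Ttrans + RTT) / Ttrans = 21 / 1 = 21
W_min = ceil(21) = 21

21


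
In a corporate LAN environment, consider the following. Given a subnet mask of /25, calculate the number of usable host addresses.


Given: subnet mask /25
Host bits = 32 - 25 = 7
Total addresses = 2^7 = 128
Usable hosts = 128 - 2 (network + broadcast) = 126

126


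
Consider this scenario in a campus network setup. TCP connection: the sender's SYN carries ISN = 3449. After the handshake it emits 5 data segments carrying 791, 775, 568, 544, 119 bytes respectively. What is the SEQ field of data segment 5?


The SYN occupies sequence number ISN = 3449, so the first data byte is ISN + 1 = 3450.
SEQ of data segment i = (ISN + 1) + sum of payload sizes of segments 1..i-1.
Segment 1: SEQ = 3450, payload = 791 bytes
Segment 2: SEQ = 4241, payload = 775 bytes
Segment 3: SEQ = 5016, payload = 568 bytes
Segment 4: SEQ = 5584, payload = 544 bytes
Segment 5: SEQ = 6128, payload = 119 bytes
SEQ of segment 5 = 3450 + 791 + 775 + 568 + 544 = 6128

6128


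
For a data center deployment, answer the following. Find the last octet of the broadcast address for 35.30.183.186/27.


Given: IP = 35.30.183.186, prefix = /27
Host bits = 32 - 27 = 5
Network last octet = 186 AND mask = 160
Host part size = 2^5 - 1 = 31
Broadcast last octet = 160 OR 31 = 191

191


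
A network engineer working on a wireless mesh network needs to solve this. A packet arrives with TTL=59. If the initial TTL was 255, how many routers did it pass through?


Given: initial TTL = 255, received TTL = 59
Hops = initial TTL - received TTL
Hops = 255 - 59 = 196

196


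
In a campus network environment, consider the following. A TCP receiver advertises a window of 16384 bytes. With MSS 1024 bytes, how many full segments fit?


Given: RWND = 16384 bytes, MSS = 1024 bytes
Full segments = floor(RWND / MSS)
Full segments = floor(16384 / 1024)
Full segments = floor(16.0) = 16

16


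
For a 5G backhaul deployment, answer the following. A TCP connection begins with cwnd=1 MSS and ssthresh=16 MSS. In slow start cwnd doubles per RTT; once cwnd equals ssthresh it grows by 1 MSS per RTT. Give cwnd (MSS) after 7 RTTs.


RTT 0: cwnd = 1 MSS (initial)
RTT 1: cwnd = 2 MSS (slow start, doubled)
RTT 2: cwnd = 4 MSS (slow start, doubled)
RTT 3: cwnd = 8 MSS (slow start, doubled)
RTT 4: cwnd = 16 MSS (slow start, doubled)
RTT 5: cwnd = 17 MSS (congestion avoidance, +1)
RTT 6: cwnd = 18 MSS (congestion avoidance, +1)
RTT 7: cwnd = 19 MSS (congestion avoidance, +1)

19


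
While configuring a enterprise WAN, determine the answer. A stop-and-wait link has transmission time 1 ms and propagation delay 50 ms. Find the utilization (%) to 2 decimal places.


Given: Ttrans = 1 ms, Tprop = 50 ms
RTT = 2 * Tprop = 2 * 50 = 100 ms
U = Ttrans / (Ttrans + RTT)
U = 1 / (1 + 100)
U = 1 / 101 = 0.009901
U% = 0.99%

0.99


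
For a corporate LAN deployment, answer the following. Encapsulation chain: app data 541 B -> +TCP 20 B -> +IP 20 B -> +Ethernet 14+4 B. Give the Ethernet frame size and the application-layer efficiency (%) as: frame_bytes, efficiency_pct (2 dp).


TCP segment = 541 + 20 = 561 B
IP packet = 561 + 20 = 581 B
Ethernet frame = 581 + 14 + 4 = 599 B
Efficiency = app / frame = 541 / 599 = 0.903172 = 90.3172% -> 90.32% (2 dp)

599, 90.32


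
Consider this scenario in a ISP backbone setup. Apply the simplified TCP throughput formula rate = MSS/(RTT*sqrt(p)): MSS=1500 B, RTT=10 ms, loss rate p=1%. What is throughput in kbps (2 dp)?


Given: MSS = 1500 bytes, RTT = 10 ms, loss = 1%
RTT in seconds = 10 / 1000 = 0.01
Loss rate = 1% = 0.01
sqrt(loss) = sqrt(0.01) = 0.1
Throughput (bytes/s) = 1500 / (0.01 * 0.1) = 1500000.0000
Throughput (kbps) = 1500000.0000 * 8 / 1000 = 12000.000000 -> 12000.00 kbps (2 dp)

12000.00


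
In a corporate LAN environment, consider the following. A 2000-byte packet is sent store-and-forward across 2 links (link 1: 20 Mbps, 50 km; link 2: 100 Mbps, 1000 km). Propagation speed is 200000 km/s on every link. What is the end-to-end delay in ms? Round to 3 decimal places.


Packet = 2000 bytes = 16000 bits. Store-and-forward: sum (t_trans + t_prop) per link.
Link 1: t_trans = 16000/(20*10^6) s = 0.8000 ms; t_prop = 50/200000 s = 0.2500 ms; subtotal = 1.0500 ms
Link 2: t_trans = 16000/(100*10^6) s = 0.1600 ms; t_prop = 1000/200000 s = 5.0000 ms; subtotal = 5.1600 ms
End-to-end = 1.0500 + 5.1600 = 6.2100 ms -> 6.210 ms (3 dp)

6.210


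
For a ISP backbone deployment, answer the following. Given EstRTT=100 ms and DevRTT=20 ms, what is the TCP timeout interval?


Given: EstRTT = 100 ms, DevRTT = 20 ms
Timeout = EstRTT + 4 * DevRTT
4 * DevRTT = 4 * 20 = 80
Timeout = 100 + 80 = 180 ms

180


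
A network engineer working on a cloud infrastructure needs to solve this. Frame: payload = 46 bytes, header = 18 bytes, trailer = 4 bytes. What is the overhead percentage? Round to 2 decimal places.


Given: payload = 46 B, header = 18 B, trailer = 4 B
Overhead bytes = header + trailer = 18 + 4 = 22
Total frame = payload + overhead = 46 + 22 = 68
Overhead % = 22 / 68 * 100 = 32.3529% -> 32.35% (2 dp)

32.35


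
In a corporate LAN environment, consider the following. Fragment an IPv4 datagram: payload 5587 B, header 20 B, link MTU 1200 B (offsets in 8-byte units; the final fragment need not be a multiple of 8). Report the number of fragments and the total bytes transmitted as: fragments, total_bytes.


Max data per non-final fragment = floor((MTU - header)/8)*8 = floor((1200 - 20)/8)*8 = floor(1180/8)*8 = 1176 B
Final fragment needs no 8-byte alignment: it can carry up to MTU - header = 1180 B
Non-final fragments needed = ceil((payload - 1180) / 1176) = ceil(4407/1176) = ceil(3.7474) = 4
Number of fragments = 4 + 1 = 5
Fragment sizes (data): 4 * 1176 B + 883 B (last, 883 <= 1180 OK)
Total bytes sent = payload + n_frags * header = 5587 + 5*20 = 5587 + 100 = 5687 B

5, 5687


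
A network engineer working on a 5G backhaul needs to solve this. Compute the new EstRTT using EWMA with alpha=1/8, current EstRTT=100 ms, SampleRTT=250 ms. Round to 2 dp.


Given: EstRTT = 100 ms, SampleRTT = 250 ms, alpha = 1/8
New EstRTT = (1 - alpha) * EstRTT + alpha * SampleRTT
(7/8) * 100 = 87.5
(1/8) * 250 = 31.25
New EstRTT = 87.5 + 31.25 = 118.75 ms -> 118.75 ms (2 dp)

118.75


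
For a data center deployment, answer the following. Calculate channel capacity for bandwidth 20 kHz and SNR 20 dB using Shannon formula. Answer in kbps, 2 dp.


Given: B = 20 kHz, SNR = 20 dB
SNR linear = 10^(20/10) = 100
1 + SNR = 101
log2(101) = 6.6582114828
C = 20 * 1000 * 6.6582114828 = 133164.2297 bps
C = 133.164230 kbps -> 133.16 kbps (2 dp)

133.16


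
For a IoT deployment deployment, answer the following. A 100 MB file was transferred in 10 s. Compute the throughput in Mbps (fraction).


Given: file = 100 MB, time = 10 s
File in Mb = 100 * 8 = 800 Mb
Throughput = 800 / 10 Mbps
Throughput = 80 Mbps

80


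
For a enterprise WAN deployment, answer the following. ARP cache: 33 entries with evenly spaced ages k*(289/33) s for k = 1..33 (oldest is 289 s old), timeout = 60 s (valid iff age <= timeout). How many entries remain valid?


Ages are k * 289/33 s for k = 1..33 (spacing = 8.7576 s).
Entry k is valid iff k * 289/33 <= 60 iff k <= 33 * 60 / 289 = 6.8512
n_valid = floor(6.8512) = 6
(n_stale = 33 - 6 = 27)

6


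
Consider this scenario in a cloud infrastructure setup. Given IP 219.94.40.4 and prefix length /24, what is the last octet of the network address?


Given: IP = 219.94.40.4, prefix = /24
Subnet mask = 255.255.255.0
Last octet of IP: 4
Last octet of mask: 0
Network last octet = 4 AND 0 = 0

0


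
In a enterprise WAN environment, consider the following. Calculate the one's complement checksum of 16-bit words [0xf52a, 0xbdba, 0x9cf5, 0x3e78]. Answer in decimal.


Given words: [0xf52a, 0xbdba, 0x9cf5, 0x3e78]
Step 1: Sum all words
Raw sum = 62762 + 48570 + 40181 + 15992 = 167505
Step 2: Fold carry: (36433 + 2) = 36435
One's complement = ~36435 & 0xFFFF = 29100

29100


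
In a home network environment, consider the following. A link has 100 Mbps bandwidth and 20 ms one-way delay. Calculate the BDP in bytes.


Given: bandwidth = 100 Mbps, delay = 20 ms
BDP in bits = 100 * 10^6 * 20 / 1000
BDP in bits = 2000000
BDP in bytes = 2000000 / 8 = 250000

250000


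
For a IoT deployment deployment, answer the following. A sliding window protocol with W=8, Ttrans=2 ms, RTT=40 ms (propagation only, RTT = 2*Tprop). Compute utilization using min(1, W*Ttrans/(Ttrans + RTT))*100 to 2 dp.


Given: W = 8, Ttrans = 2 ms, RTT = 40 ms (= 2 * Tprop, Tprop = 20 ms)
Cycle time = Ttrans + RTT = 2 + 40 = 42 ms (first packet sent until its ACK returns)
W * Ttrans = 8 * 2 = 16 ms of sending per cycle
W * Ttrans / (Ttrans + RTT) = 16 / 42 = 0.380952
U = min(1, 0.380952) = 0.380952
U% = 38.10%

38.10


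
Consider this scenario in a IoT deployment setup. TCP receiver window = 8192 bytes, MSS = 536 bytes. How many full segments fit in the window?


Given: RWND = 8192 bytes, MSS = 536 bytes
Full segments = floor(RWND / MSS)
Full segments = floor(8192 / 536)
Full segments = floor(15.2836) = 15

15


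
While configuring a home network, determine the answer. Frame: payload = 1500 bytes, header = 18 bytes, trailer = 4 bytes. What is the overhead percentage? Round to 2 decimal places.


Given: payload = 1500 B, header = 18 B, trailer = 4 B
Overhead bytes = header + trailer = 18 + 4 = 22
Total frame = payload + overhead = 1500 + 22 = 1522
Overhead % = 22 / 1522 * 100 = 1.4455% -> 1.45% (2 dp)

1.45


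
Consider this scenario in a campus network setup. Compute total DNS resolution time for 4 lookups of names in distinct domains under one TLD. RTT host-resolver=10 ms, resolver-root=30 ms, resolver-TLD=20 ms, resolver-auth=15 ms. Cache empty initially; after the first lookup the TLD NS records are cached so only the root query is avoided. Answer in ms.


Lookup 1 (cold cache): local + root + TLD + auth = 10 + 30 + 20 + 15 = 75 ms
Lookups 2..4 (TLD NS cached -> skip root; new domain -> still ask TLD and auth): local + TLD + auth = 10 + 20 + 15 = 45 ms each
Remaining 3 lookups: 3 * 45 = 135 ms
Total = 75 + 135 = 210 ms

210


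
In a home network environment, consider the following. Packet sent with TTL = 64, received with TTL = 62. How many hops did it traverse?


Given: initial TTL = 64, received TTL = 62
Hops = initial TTL - received TTL
Hops = 64 - 62 = 2

2


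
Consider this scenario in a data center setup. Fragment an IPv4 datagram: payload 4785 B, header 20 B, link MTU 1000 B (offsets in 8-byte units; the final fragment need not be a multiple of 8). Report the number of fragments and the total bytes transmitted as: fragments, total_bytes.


Max data per non-final fragment = floor((MTU - header)/8)*8 = floor((1000 - 20)/8)*8 = floor(980/8)*8 = 976 B
Final fragment needs no 8-byte alignment: it can carry up to MTU - header = 980 B
Non-final fragments needed = ceil((payload - 980) / 976) = ceil(3805/976) = ceil(3.8986) = 4
Number of fragments = 4 + 1 = 5
Fragment sizes (data): 4 * 976 B + 881 B (last, 881 <= 980 OK)
Total bytes sent = payload + n_frags * header = 4785 + 5*20 = 4785 + 100 = 4885 B

5, 4885


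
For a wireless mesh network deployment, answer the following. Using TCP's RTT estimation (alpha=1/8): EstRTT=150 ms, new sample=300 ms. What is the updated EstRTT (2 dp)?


Given: EstRTT = 150 ms, SampleRTT = 300 ms, alpha = 1/8
New EstRTT = (1 - alpha) * EstRTT + alpha * SampleRTT
(7/8) * 150 = 131.25
(1/8) * 300 = 37.5
New EstRTT = 131.25 + 37.5 = 168.75 ms -> 168.75 ms (2 dp)

168.75


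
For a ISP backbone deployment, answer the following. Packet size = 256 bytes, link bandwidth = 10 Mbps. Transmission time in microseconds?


Given: packet = 256 bytes, bandwidth = 10 Mbps
Packet in bits = 256 * 8 = 2048 bits
Bandwidth = 10 * 10^6 = 10000000 bps
Time = 2048 / 10000000 seconds
Time in us = 2048 * 10^6 / 10000000 = 204.8

204.8


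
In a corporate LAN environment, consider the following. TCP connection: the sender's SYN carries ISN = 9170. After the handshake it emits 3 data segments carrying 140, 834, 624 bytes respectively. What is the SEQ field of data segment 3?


The SYN occupies sequence number ISN = 9170, so the first data byte is ISN + 1 = 9171.
SEQ of data segment i = (ISN + 1) + sum of payload sizes of segments 1..i-1.
Segment 1: SEQ = 9171, payload = 140 bytes
Segment 2: SEQ = 9311, payload = 834 bytes
Segment 3: SEQ = 10145, payload = 624 bytes
SEQ of segment 3 = 9171 + 140 + 834 = 10145

10145


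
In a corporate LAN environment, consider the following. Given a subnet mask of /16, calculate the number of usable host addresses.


Given: subnet mask /16
Host bits = 32 - 16 = 16
Total addresses = 2^16 = 65536
Usable hosts = 65536 - 2 (network + broadcast) = 65534

65534


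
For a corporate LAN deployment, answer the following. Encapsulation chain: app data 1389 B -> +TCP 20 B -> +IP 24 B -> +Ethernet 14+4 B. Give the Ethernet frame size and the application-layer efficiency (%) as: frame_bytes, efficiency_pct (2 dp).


TCP segment = 1389 + 20 = 1409 B
IP packet = 1409 + 24 = 1433 B
Ethernet frame = 1433 + 14 + 4 = 1451 B
Efficiency = app / frame = 1389 / 1451 = 0.957271 = 95.7271% -> 95.73% (2 dp)

1451, 95.73


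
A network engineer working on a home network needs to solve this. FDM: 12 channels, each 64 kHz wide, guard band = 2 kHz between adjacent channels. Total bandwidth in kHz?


Given: 12 channels, 64 kHz each, guard = 2 kHz
Channel bandwidth = 12 * 64 = 768 kHz
Guard bands = 11 gaps * 2 kHz = 22 kHz
Total = 768 + 22 = 790 kHz

790


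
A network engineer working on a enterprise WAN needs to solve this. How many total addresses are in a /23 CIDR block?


Given: CIDR prefix /23
Host bits = 32 - 23 = 9
Total addresses = 2^9 = 512

512


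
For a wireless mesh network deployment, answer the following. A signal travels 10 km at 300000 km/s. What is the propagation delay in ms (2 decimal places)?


Given: distance = 10 km, speed = 300000 km/s
Delay = distance / speed = 10 / 300000 seconds
Delay in ms = 10 * 1000 / 300000
Delay = 0.0333 ms
Rounded to 2 dp = 0.03 ms

0.03


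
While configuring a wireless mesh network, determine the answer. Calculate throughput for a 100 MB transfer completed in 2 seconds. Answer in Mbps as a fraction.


Given: file = 100 MB, time = 2 s
File in Mb = 100 * 8 = 800 Mb
Throughput = 800 / 2 Mbps
Throughput = 400 Mbps

400


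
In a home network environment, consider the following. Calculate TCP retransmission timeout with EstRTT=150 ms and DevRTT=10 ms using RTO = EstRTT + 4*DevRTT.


Given: EstRTT = 150 ms, DevRTT = 10 ms
Timeout = EstRTT + 4 * DevRTT
4 * DevRTT = 4 * 10 = 40
Timeout = 150 + 40 = 190 ms

190


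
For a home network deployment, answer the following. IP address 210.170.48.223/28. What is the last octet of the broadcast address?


Given: IP = 210.170.48.223, prefix = /28
Host bits = 32 - 28 = 4
Network last octet = 223 AND mask = 208
Host part size = 2^4 - 1 = 15
Broadcast last octet = 208 OR 15 = 223

223


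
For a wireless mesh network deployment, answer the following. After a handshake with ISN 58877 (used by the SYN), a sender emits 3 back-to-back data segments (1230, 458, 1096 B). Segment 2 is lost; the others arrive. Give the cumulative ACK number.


SYN uses sequence number 58877; first data byte = ISN + 1 = 58878.
Segment 1: SEQ = 58878, len = 1230 B, covers [58878, 60107]
Segment 2: SEQ = 60108, len = 458 B, covers [60108, 60565] [LOST]
Segment 3: SEQ = 60566, len = 1096 B, covers [60566, 61661]
In-order data received: bytes [58878, 60107] (segments 1..1).
Segment 2 missing -> gap begins at byte 60108; later segments buffered out of order.
Cumulative ACK = next expected in-order byte = 58878 + 1230 = 60108

60108


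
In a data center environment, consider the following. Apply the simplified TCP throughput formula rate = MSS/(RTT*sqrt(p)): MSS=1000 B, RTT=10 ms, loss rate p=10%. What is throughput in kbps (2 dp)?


Given: MSS = 1000 bytes, RTT = 10 ms, loss = 10%
RTT in seconds = 10 / 1000 = 0.01
Loss rate = 10% = 0.1
sqrt(loss) = sqrt(0.1) = 0.316227766017
Throughput (bytes/s) = 1000 / (0.01 * 0.316227766017) = 316227.7660
Throughput (kbps) = 316227.7660 * 8 / 1000 = 2529.822128 -> 2529.82 kbps (2 dp)

2529.82


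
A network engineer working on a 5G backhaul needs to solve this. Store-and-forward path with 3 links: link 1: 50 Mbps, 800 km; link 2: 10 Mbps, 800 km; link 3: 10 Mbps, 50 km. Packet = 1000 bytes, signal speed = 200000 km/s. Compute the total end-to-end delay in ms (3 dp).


Packet = 1000 bytes = 8000 bits. Store-and-forward: sum (t_trans + t_prop) per link.
Link 1: t_trans = 8000/(50*10^6) s = 0.1600 ms; t_prop = 800/200000 s = 4.0000 ms; subtotal = 4.1600 ms
Link 2: t_trans = 8000/(10*10^6) s = 0.8000 ms; t_prop = 800/200000 s = 4.0000 ms; subtotal = 4.8000 ms
Link 3: t_trans = 8000/(10*10^6) s = 0.8000 ms; t_prop = 50/200000 s = 0.2500 ms; subtotal = 1.0500 ms
End-to-end = 4.1600 + 4.8000 + 1.0500 = 10.0100 ms -> 10.010 ms (3 dp)

10.010


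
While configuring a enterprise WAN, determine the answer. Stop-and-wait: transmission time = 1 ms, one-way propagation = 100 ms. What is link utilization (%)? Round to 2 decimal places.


Given: Ttrans = 1 ms, Tprop = 100 ms
RTT = 2 * Tprop = 2 * 100 = 200 ms
U = Ttrans / (Ttrans + RTT)
U = 1 / (1 + 200)
U = 1 / 201 = 0.004975
U% = 0.50%

0.50


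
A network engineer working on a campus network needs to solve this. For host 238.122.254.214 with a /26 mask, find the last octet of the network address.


Given: IP = 238.122.254.214, prefix = /26
Subnet mask = 255.255.255.192
Last octet of IP: 214
Last octet of mask: 192
Network last octet = 214 AND 192 = 192

192


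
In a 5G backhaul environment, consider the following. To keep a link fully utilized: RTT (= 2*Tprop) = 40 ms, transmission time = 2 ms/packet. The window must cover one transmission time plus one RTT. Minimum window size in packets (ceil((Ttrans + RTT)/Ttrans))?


Given: Ttrans = 2 ms, RTT = 40 ms (= 2 * Tprop, Tprop = 20 ms)
Time until first ACK returns = Ttrans + RTT = 2 + 40 = 42 ms
Need W * Ttrans >= Ttrans + RTT  ->  W >= (Ttrans + RTT) / Ttrans
(Ttrans + RTT) / Ttrans = 42 / 2 = 21
W_min = ceil(21) = 21

21


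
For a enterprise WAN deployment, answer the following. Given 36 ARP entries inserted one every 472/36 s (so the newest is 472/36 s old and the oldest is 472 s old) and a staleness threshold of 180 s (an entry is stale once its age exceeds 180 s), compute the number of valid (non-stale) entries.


Ages are k * 472/36 s for k = 1..36 (spacing = 13.1111 s).
Entry k is valid iff k * 472/36 <= 180 iff k <= 36 * 180 / 472 = 13.7288
n_valid = floor(13.7288) = 13
(n_stale = 36 - 13 = 23)

13


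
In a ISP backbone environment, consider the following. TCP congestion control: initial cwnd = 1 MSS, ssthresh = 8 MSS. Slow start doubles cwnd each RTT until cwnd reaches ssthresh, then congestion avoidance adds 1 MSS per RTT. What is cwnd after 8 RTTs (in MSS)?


RTT 0: cwnd = 1 MSS (initial)
RTT 1: cwnd = 2 MSS (slow start, doubled)
RTT 2: cwnd = 4 MSS (slow start, doubled)
RTT 3: cwnd = 8 MSS (slow start, doubled)
RTT 4: cwnd = 9 MSS (congestion avoidance, +1)
RTT 5: cwnd = 10 MSS (congestion avoidance, +1)
RTT 6: cwnd = 11 MSS (congestion avoidance, +1)
RTT 7: cwnd = 12 MSS (congestion avoidance, +1)
RTT 8: cwnd = 13 MSS (congestion avoidance, +1)

13


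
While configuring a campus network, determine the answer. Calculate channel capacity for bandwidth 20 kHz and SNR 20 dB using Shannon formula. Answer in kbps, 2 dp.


Given: B = 20 kHz, SNR = 20 dB
SNR linear = 10^(20/10) = 100
1 + SNR = 101
log2(101) = 6.6582114828
C = 20 * 1000 * 6.6582114828 = 133164.2297 bps
C = 133.164230 kbps -> 133.16 kbps (2 dp)

133.16


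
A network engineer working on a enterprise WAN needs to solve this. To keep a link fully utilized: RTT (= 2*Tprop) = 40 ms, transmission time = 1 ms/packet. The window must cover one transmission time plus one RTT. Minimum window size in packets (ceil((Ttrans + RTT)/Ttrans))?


Given: Ttrans = 1 ms, RTT = 40 ms (= 2 * Tprop, Tprop = 20 ms)
Time until first ACK returns = Ttrans + RTT = 1 + 40 = 41 ms
Need W * Ttrans >= Ttrans + RTT  ->  W >= (Ttrans + RTT) / Ttrans
(Ttrans + RTT) / Ttrans = 41 / 1 = 41
W_min = ceil(41) = 41

41


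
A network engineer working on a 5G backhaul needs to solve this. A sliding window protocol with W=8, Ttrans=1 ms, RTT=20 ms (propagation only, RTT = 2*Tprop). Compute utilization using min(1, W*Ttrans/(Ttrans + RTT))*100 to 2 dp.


Given: W = 8, Ttrans = 1 ms, RTT = 20 ms (= 2 * Tprop, Tprop = 10 ms)
Cycle time = Ttrans + RTT = 1 + 20 = 21 ms (first packet sent until its ACK returns)
W * Ttrans = 8 * 1 = 8 ms of sending per cycle
W * Ttrans / (Ttrans + RTT) = 8 / 21 = 0.380952
U = min(1, 0.380952) = 0.380952
U% = 38.10%

38.10


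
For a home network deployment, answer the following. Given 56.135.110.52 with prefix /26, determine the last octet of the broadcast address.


Given: IP = 56.135.110.52, prefix = /26
Host bits = 32 - 26 = 6
Network last octet = 52 AND mask = 0
Host part size = 2^6 - 1 = 63
Broadcast last octet = 0 OR 63 = 63

63


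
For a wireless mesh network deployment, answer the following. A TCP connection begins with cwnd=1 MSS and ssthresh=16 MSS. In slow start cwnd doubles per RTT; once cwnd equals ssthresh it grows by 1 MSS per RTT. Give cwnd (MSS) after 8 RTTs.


RTT 0: cwnd = 1 MSS (initial)
RTT 1: cwnd = 2 MSS (slow start, doubled)
RTT 2: cwnd = 4 MSS (slow start, doubled)
RTT 3: cwnd = 8 MSS (slow start, doubled)
RTT 4: cwnd = 16 MSS (slow start, doubled)
RTT 5: cwnd = 17 MSS (congestion avoidance, +1)
RTT 6: cwnd = 18 MSS (congestion avoidance, +1)
RTT 7: cwnd = 19 MSS (congestion avoidance, +1)
RTT 8: cwnd = 20 MSS (congestion avoidance, +1)

20


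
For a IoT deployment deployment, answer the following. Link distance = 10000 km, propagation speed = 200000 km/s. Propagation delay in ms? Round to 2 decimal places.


Given: distance = 10000 km, speed = 200000 km/s
Delay = distance / speed = 10000 / 200000 seconds
Delay in ms = 10000 * 1000 / 200000
Delay = 50.0000 ms
Rounded to 2 dp = 50.00 ms

50.00


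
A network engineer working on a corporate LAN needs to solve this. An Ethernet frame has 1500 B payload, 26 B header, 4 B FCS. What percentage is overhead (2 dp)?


Given: payload = 1500 B, header = 26 B, trailer = 4 B
Overhead bytes = header + trailer = 26 + 4 = 30
Total frame = payload + overhead = 1500 + 30 = 1530
Overhead % = 30 / 1530 * 100 = 1.9608% -> 1.96% (2 dp)

1.96


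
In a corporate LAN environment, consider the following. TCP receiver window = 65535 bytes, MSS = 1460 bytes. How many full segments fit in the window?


Given: RWND = 65535 bytes, MSS = 1460 bytes
Full segments = floor(RWND / MSS)
Full segments = floor(65535 / 1460)
Full segments = floor(44.887) = 44

44


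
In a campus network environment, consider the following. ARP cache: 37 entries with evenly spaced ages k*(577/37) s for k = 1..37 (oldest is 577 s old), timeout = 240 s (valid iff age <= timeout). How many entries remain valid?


Ages are k * 577/37 s for k = 1..37 (spacing = 15.5946 s).
Entry k is valid iff k * 577/37 <= 240 iff k <= 37 * 240 / 577 = 15.3899
n_valid = floor(15.3899) = 15
(n_stale = 37 - 15 = 22)

15


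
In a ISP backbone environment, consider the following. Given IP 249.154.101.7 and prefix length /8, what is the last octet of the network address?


Given: IP = 249.154.101.7, prefix = /8
Subnet mask = 255.0.0.0
Last octet of IP: 7
Last octet of mask: 0
Network last octet = 7 AND 0 = 0

0


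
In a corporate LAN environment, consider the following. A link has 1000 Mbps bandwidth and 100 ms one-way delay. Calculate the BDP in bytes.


Given: bandwidth = 1000 Mbps, delay = 100 ms
BDP in bits = 1000 * 10^6 * 100 / 1000
BDP in bits = 100000000
BDP in bytes = 100000000 / 8 = 12500000

12500000


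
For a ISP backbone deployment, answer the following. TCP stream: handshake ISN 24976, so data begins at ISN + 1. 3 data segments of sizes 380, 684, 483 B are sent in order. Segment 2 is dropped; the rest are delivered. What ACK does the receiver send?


SYN uses sequence number 24976; first data byte = ISN + 1 = 24977.
Segment 1: SEQ = 24977, len = 380 B, covers [24977, 25356]
Segment 2: SEQ = 25357, len = 684 B, covers [25357, 26040] [LOST]
Segment 3: SEQ = 26041, len = 483 B, covers [26041, 26523]
In-order data received: bytes [24977, 25356] (segments 1..1).
Segment 2 missing -> gap begins at byte 25357; later segments buffered out of order.
Cumulative ACK = next expected in-order byte = 24977 + 380 = 25357

25357


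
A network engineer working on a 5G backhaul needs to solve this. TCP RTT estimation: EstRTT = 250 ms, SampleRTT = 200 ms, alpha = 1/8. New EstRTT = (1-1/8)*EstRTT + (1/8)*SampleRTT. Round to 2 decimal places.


Given: EstRTT = 250 ms, SampleRTT = 200 ms, alpha = 1/8
New EstRTT = (1 - alpha) * EstRTT + alpha * SampleRTT
(7/8) * 250 = 218.75
(1/8) * 200 = 25
New EstRTT = 218.75 + 25 = 243.75 ms -> 243.75 ms (2 dp)

243.75


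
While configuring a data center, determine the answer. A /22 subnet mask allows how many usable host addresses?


Given: subnet mask /22
Host bits = 32 - 22 = 10
Total addresses = 2^10 = 1024
Usable hosts = 1024 - 2 (network + broadcast) = 1022

1022


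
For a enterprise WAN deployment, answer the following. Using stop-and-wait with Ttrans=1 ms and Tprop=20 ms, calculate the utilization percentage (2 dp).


Given: Ttrans = 1 ms, Tprop = 20 ms
RTT = 2 * Tprop = 2 * 20 = 40 ms
U = Ttrans / (Ttrans + RTT)
U = 1 / (1 + 40)
U = 1 / 41 = 0.02439
U% = 2.44%

2.44


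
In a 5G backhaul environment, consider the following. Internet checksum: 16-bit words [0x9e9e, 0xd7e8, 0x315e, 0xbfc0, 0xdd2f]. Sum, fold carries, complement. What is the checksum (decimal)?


Given words: [0x9e9e, 0xd7e8, 0x315e, 0xbfc0, 0xdd2f]
Step 1: Sum all words
Raw sum = 40606 + 55272 + 12638 + 49088 + 56623 = 214227
Step 2: Fold carry: (17619 + 3) = 17622
One's complement = ~17622 & 0xFFFF = 47913

47913


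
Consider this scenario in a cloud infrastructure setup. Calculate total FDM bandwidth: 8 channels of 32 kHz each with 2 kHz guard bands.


Given: 8 channels, 32 kHz each, guard = 2 kHz
Channel bandwidth = 8 * 32 = 256 kHz
Guard bands = 7 gaps * 2 kHz = 14 kHz
Total = 256 + 14 = 270 kHz

270


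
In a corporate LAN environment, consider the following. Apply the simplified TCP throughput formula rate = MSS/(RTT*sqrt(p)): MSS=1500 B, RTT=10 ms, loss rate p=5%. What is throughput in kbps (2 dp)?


Given: MSS = 1500 bytes, RTT = 10 ms, loss = 5%
RTT in seconds = 10 / 1000 = 0.01
Loss rate = 5% = 0.05
sqrt(loss) = sqrt(0.05) = 0.223606797750
Throughput (bytes/s) = 1500 / (0.01 * 0.223606797750) = 670820.3932
Throughput (kbps) = 670820.3932 * 8 / 1000 = 5366.563146 -> 5366.56 kbps (2 dp)

5366.56


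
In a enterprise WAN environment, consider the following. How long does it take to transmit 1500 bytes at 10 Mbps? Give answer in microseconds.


Given: packet = 1500 bytes, bandwidth = 10 Mbps
Packet in bits = 1500 * 8 = 12000 bits
Bandwidth = 10 * 10^6 = 10000000 bps
Time = 12000 / 10000000 seconds
Time in us = 12000 * 10^6 / 10000000 = 1200

1200


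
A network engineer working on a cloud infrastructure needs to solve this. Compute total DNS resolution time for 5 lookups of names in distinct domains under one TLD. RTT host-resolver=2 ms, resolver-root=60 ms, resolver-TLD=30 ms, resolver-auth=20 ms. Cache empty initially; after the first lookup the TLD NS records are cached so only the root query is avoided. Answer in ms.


Lookup 1 (cold cache): local + root + TLD + auth = 2 + 60 + 30 + 20 = 112 ms
Lookups 2..5 (TLD NS cached -> skip root; new domain -> still ask TLD and auth): local + TLD + auth = 2 + 30 + 20 = 52 ms each
Remaining 4 lookups: 4 * 52 = 208 ms
Total = 112 + 208 = 320 ms

320


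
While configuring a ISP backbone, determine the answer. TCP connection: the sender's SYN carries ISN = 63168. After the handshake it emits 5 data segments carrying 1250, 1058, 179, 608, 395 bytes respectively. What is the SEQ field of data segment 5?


The SYN occupies sequence number ISN = 63168, so the first data byte is ISN + 1 = 63169.
SEQ of data segment i = (ISN + 1) + sum of payload sizes of segments 1..i-1.
Segment 1: SEQ = 63169, payload = 1250 bytes
Segment 2: SEQ = 64419, payload = 1058 bytes
Segment 3: SEQ = 65477, payload = 179 bytes
Segment 4: SEQ = 65656, payload = 608 bytes
Segment 5: SEQ = 66264, payload = 395 bytes
SEQ of segment 5 = 63169 + 1250 + 1058 + 179 + 608 = 66264

66264


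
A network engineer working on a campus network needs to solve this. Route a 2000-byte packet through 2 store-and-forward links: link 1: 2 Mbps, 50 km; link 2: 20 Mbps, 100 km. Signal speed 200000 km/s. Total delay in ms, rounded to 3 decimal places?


Packet = 2000 bytes = 16000 bits. Store-and-forward: sum (t_trans + t_prop) per link.
Link 1: t_trans = 16000/(2*10^6) s = 8.0000 ms; t_prop = 50/200000 s = 0.2500 ms; subtotal = 8.2500 ms
Link 2: t_trans = 16000/(20*10^6) s = 0.8000 ms; t_prop = 100/200000 s = 0.5000 ms; subtotal = 1.3000 ms
End-to-end = 8.2500 + 1.3000 = 9.5500 ms -> 9.550 ms (3 dp)

9.550


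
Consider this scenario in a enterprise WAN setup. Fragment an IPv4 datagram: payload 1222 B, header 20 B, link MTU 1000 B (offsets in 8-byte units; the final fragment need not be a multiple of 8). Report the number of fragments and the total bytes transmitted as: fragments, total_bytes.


Max data per non-final fragment = floor((MTU - header)/8)*8 = floor((1000 - 20)/8)*8 = floor(980/8)*8 = 976 B
Final fragment needs no 8-byte alignment: it can carry up to MTU - header = 980 B
Non-final fragments needed = ceil((payload - 980) / 976) = ceil(242/976) = ceil(0.2480) = 1
Number of fragments = 1 + 1 = 2
Fragment sizes (data): 1 * 976 B + 246 B (last, 246 <= 980 OK)
Total bytes sent = payload + n_frags * header = 1222 + 2*20 = 1222 + 40 = 1262 B

2, 1262


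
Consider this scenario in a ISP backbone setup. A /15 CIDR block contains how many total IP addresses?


Given: CIDR prefix /15
Host bits = 32 - 15 = 17
Total addresses = 2^17 = 131072

131072


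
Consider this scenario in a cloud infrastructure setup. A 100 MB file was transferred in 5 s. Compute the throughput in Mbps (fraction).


Given: file = 100 MB, time = 5 s
File in Mb = 100 * 8 = 800 Mb
Throughput = 800 / 5 Mbps
Throughput = 160 Mbps

160


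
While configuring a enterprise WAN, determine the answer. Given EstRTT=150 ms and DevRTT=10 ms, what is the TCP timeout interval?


Given: EstRTT = 150 ms, DevRTT = 10 ms
Timeout = EstRTT + 4 * DevRTT
4 * DevRTT = 4 * 10 = 40
Timeout = 150 + 40 = 190 ms

190


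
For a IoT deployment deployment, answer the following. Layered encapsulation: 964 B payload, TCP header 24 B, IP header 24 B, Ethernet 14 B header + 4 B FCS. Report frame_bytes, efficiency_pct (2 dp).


TCP segment = 964 + 24 = 988 B
IP packet = 988 + 24 = 1012 B
Ethernet frame = 1012 + 14 + 4 = 1030 B
Efficiency = app / frame = 964 / 1030 = 0.935922 = 93.5922% -> 93.59% (2 dp)

1030, 93.59


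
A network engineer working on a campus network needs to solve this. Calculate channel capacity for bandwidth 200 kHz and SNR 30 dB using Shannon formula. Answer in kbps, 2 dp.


Given: B = 200 kHz, SNR = 30 dB
SNR linear = 10^(30/10) = 1000
1 + SNR = 1001
log2(1001) = 9.9672262588
C = 200 * 1000 * 9.9672262588 = 1993445.2518 bps
C = 1993.445252 kbps -> 1993.45 kbps (2 dp)

1993.45


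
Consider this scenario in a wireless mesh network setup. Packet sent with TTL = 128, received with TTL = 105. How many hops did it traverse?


Given: initial TTL = 128, received TTL = 105
Hops = initial TTL - received TTL
Hops = 128 - 105 = 23

23


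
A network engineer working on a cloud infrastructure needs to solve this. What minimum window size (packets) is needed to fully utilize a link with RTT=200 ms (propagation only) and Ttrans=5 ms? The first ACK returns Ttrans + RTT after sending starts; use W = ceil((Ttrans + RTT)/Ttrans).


Given: Ttrans = 5 ms, RTT = 200 ms (= 2 * Tprop, Tprop = 100 ms)
Time until first ACK returns = Ttrans + RTT = 5 + 200 = 205 ms
Need W * Ttrans >= Ttrans + RTT  ->  W >= (Ttrans + RTT) / Ttrans
(Ttrans + RTT) / Ttrans = 205 / 5 = 41
W_min = ceil(41) = 41

41


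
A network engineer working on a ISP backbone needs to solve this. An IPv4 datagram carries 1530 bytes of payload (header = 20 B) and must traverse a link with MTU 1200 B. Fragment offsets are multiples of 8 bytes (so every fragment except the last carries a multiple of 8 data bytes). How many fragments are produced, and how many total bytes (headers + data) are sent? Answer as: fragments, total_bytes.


Max data per non-final fragment = floor((MTU - header)/8)*8 = floor((1200 - 20)/8)*8 = floor(1180/8)*8 = 1176 B
Final fragment needs no 8-byte alignment: it can carry up to MTU - header = 1180 B
Non-final fragments needed = ceil((payload - 1180) / 1176) = ceil(350/1176) = ceil(0.2976) = 1
Number of fragments = 1 + 1 = 2
Fragment sizes (data): 1 * 1176 B + 354 B (last, 354 <= 1180 OK)
Total bytes sent = payload + n_frags * header = 1530 + 2*20 = 1530 + 40 = 1570 B

2, 1570


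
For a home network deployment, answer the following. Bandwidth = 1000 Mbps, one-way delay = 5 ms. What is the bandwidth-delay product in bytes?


Given: bandwidth = 1000 Mbps, delay = 5 ms
BDP in bits = 1000 * 10^6 * 5 / 1000
BDP in bits = 5000000
BDP in bytes = 5000000 / 8 = 625000

625000


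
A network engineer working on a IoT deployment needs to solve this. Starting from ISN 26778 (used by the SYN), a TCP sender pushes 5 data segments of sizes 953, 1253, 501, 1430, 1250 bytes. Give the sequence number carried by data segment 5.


The SYN occupies sequence number ISN = 26778, so the first data byte is ISN + 1 = 26779.
SEQ of data segment i = (ISN + 1) + sum of payload sizes of segments 1..i-1.
Segment 1: SEQ = 26779, payload = 953 bytes
Segment 2: SEQ = 27732, payload = 1253 bytes
Segment 3: SEQ = 28985, payload = 501 bytes
Segment 4: SEQ = 29486, payload = 1430 bytes
Segment 5: SEQ = 30916, payload = 1250 bytes
SEQ of segment 5 = 26779 + 953 + 1253 + 501 + 1430 = 30916

30916


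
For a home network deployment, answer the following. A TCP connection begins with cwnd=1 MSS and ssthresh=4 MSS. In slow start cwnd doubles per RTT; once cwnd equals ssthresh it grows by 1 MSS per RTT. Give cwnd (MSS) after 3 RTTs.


RTT 0: cwnd = 1 MSS (initial)
RTT 1: cwnd = 2 MSS (slow start, doubled)
RTT 2: cwnd = 4 MSS (slow start, doubled)
RTT 3: cwnd = 5 MSS (congestion avoidance, +1)

5


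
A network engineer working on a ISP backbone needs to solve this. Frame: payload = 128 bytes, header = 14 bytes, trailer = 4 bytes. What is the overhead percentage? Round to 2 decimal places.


Given: payload = 128 B, header = 14 B, trailer = 4 B
Overhead bytes = header + trailer = 14 + 4 = 18
Total frame = payload + overhead = 128 + 18 = 146
Overhead % = 18 / 146 * 100 = 12.3288% -> 12.33% (2 dp)

12.33


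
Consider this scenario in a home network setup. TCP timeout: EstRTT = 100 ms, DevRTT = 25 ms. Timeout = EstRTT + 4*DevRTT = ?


Given: EstRTT = 100 ms, DevRTT = 25 ms
Timeout = EstRTT + 4 * DevRTT
4 * DevRTT = 4 * 25 = 100
Timeout = 100 + 100 = 200 ms

200


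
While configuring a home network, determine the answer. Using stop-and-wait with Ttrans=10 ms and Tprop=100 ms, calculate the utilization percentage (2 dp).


Given: Ttrans = 10 ms, Tprop = 100 ms
RTT = 2 * Tprop = 2 * 100 = 200 ms
U = Ttrans / (Ttrans + RTT)
U = 10 / (10 + 200)
U = 10 / 210 = 0.047619
U% = 4.76%

4.76


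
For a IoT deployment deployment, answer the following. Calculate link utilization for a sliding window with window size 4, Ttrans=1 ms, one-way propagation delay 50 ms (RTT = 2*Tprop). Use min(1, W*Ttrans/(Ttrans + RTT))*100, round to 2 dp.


Given: W = 4, Ttrans = 1 ms, RTT = 100 ms (= 2 * Tprop, Tprop = 50 ms)
Cycle time = Ttrans + RTT = 1 + 100 = 101 ms (first packet sent until its ACK returns)
W * Ttrans = 4 * 1 = 4 ms of sending per cycle
W * Ttrans / (Ttrans + RTT) = 4 / 101 = 0.039604
U = min(1, 0.039604) = 0.039604
U% = 3.96%

3.96


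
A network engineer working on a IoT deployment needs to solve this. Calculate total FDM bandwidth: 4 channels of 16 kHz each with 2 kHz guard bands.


Given: 4 channels, 16 kHz each, guard = 2 kHz
Channel bandwidth = 4 * 16 = 64 kHz
Guard bands = 3 gaps * 2 kHz = 6 kHz
Total = 64 + 6 = 70 kHz

70


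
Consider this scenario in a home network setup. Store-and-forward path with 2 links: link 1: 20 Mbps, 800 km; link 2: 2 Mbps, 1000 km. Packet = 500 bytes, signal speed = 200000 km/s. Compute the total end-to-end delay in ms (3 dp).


Packet = 500 bytes = 4000 bits. Store-and-forward: sum (t_trans + t_prop) per link.
Link 1: t_trans = 4000/(20*10^6) s = 0.2000 ms; t_prop = 800/200000 s = 4.0000 ms; subtotal = 4.2000 ms
Link 2: t_trans = 4000/(2*10^6) s = 2.0000 ms; t_prop = 1000/200000 s = 5.0000 ms; subtotal = 7.0000 ms
End-to-end = 4.2000 + 7.0000 = 11.2000 ms -> 11.200 ms (3 dp)

11.200


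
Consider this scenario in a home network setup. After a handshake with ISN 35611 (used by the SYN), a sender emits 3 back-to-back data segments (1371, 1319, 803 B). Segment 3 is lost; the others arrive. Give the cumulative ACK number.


SYN uses sequence number 35611; first data byte = ISN + 1 = 35612.
Segment 1: SEQ = 35612, len = 1371 B, covers [35612, 36982]
Segment 2: SEQ = 36983, len = 1319 B, covers [36983, 38301]
Segment 3: SEQ = 38302, len = 803 B, covers [38302, 39104] [LOST]
In-order data received: bytes [35612, 38301] (segments 1..2).
Segment 3 missing -> gap begins at byte 38302.
Cumulative ACK = next expected in-order byte = 35612 + 1371 + 1319 = 38302

38302


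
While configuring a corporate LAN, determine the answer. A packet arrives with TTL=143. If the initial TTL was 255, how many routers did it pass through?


Given: initial TTL = 255, received TTL = 143
Hops = initial TTL - received TTL
Hops = 255 - 143 = 112

112


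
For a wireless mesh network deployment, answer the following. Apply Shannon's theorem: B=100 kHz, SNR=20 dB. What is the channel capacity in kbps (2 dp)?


Given: B = 100 kHz, SNR = 20 dB
SNR linear = 10^(20/10) = 100
1 + SNR = 101
log2(101) = 6.6582114828
C = 100 * 1000 * 6.6582114828 = 665821.1483 bps
C = 665.821148 kbps -> 665.82 kbps (2 dp)

665.82


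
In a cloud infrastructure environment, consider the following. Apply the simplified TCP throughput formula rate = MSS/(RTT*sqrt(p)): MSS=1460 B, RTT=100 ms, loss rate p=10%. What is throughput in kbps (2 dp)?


Given: MSS = 1460 bytes, RTT = 100 ms, loss = 10%
RTT in seconds = 100 / 1000 = 0.1
Loss rate = 10% = 0.1
sqrt(loss) = sqrt(0.1) = 0.316227766017
Throughput (bytes/s) = 1460 / (0.1 * 0.316227766017) = 46169.2538
Throughput (kbps) = 46169.2538 * 8 / 1000 = 369.354031 -> 369.35 kbps (2 dp)

369.35
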